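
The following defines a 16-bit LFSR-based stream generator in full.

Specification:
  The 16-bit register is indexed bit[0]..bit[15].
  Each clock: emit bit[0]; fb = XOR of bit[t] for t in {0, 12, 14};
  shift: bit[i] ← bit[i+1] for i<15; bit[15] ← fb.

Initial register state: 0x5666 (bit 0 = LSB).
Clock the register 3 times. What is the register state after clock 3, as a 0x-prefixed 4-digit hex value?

reg_0 = 0x5666
clock 1: out=0, reg = 0x2B33
clock 2: out=1, reg = 0x9599
clock 3: out=1, reg = 0x4ACC

0x4ACC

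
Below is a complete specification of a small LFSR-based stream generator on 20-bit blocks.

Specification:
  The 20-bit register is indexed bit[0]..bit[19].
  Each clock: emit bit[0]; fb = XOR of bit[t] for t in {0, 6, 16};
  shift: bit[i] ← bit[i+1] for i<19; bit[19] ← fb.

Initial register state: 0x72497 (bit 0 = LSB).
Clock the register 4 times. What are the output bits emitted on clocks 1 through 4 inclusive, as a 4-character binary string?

1110

reg_0 = 0x72497
clock 1: out=1, reg = 0x3924B
clock 2: out=1, reg = 0x9C925
clock 3: out=1, reg = 0x4E492
clock 4: out=0, reg = 0x27249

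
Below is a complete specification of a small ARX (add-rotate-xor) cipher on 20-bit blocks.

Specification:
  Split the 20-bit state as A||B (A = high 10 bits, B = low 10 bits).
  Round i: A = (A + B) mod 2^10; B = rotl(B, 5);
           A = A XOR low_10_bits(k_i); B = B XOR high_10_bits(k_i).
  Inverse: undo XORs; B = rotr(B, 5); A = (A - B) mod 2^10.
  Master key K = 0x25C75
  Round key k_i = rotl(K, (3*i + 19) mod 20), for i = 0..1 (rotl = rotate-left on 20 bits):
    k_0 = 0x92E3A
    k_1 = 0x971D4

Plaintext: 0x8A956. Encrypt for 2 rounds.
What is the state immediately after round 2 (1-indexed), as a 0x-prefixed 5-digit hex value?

0xFBE78

s_0 = plaintext = 0x8A956
s_1 = Round(s_0, k_0) = 0x6E881
s_2 = Round(s_1, k_1) = 0xFBE78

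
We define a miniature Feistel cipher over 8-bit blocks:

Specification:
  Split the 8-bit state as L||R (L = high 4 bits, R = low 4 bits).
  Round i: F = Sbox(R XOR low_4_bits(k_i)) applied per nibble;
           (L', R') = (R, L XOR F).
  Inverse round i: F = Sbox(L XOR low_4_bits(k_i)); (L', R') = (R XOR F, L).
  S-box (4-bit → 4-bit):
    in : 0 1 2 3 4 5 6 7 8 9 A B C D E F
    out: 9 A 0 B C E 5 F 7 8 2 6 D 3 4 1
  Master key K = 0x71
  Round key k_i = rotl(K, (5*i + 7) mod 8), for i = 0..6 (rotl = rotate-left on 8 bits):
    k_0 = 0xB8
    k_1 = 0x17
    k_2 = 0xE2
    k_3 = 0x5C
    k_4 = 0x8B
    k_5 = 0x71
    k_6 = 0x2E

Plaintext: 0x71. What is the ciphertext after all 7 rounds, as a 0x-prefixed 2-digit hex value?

s_0 = plaintext = 0x71
s_1 = Round(s_0, k_0) = 0x1F
s_2 = Round(s_1, k_1) = 0xF6
s_3 = Round(s_2, k_2) = 0x63
s_4 = Round(s_3, k_3) = 0x37
s_5 = Round(s_4, k_4) = 0x7E
s_6 = Round(s_5, k_5) = 0xE6
s_7 = Round(s_6, k_6) = 0x69

0x69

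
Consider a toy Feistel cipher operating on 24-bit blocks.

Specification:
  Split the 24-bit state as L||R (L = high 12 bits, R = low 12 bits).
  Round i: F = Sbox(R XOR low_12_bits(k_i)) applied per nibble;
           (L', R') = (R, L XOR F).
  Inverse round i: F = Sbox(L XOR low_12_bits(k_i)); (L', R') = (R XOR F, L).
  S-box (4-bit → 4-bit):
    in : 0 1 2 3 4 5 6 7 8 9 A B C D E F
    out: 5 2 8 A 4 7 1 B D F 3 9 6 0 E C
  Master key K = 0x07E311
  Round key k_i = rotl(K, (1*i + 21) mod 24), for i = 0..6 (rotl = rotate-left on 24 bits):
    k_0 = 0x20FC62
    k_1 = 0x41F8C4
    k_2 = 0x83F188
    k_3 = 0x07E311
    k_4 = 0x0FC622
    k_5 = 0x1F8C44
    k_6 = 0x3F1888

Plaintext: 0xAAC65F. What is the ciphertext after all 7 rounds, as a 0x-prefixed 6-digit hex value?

0x77BA3B

s_0 = plaintext = 0xAAC65F
s_1 = Round(s_0, k_0) = 0x65F90C
s_2 = Round(s_1, k_1) = 0x90C432
s_3 = Round(s_2, k_2) = 0x432E9F
s_4 = Round(s_3, k_3) = 0xE9F4EC
s_5 = Round(s_4, k_4) = 0x4EC6F1
s_6 = Round(s_5, k_5) = 0x6F177B
s_7 = Round(s_6, k_6) = 0x77BA3B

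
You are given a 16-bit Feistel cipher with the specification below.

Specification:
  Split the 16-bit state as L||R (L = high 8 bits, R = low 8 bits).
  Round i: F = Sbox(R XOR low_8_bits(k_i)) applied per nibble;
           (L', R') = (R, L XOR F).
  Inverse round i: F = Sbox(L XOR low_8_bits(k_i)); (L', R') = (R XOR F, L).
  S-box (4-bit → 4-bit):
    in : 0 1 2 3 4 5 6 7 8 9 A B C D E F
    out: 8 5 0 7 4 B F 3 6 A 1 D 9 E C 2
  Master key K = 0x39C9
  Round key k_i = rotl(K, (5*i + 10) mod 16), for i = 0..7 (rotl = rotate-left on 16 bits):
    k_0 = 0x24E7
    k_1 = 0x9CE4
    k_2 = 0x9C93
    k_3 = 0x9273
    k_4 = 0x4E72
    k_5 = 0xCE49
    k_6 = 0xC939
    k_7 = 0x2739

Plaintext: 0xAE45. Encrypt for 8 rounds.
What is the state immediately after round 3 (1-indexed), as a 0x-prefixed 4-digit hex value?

s_0 = plaintext = 0xAE45
s_1 = Round(s_0, k_0) = 0x45BE
s_2 = Round(s_1, k_1) = 0xBEF4
s_3 = Round(s_2, k_2) = 0xF44D
s_4 = Round(s_3, k_3) = 0x4D88
s_5 = Round(s_4, k_4) = 0x886C
s_6 = Round(s_5, k_5) = 0x6C83
s_7 = Round(s_6, k_6) = 0x83BD
s_8 = Round(s_7, k_7) = 0xBDE7

0xF44D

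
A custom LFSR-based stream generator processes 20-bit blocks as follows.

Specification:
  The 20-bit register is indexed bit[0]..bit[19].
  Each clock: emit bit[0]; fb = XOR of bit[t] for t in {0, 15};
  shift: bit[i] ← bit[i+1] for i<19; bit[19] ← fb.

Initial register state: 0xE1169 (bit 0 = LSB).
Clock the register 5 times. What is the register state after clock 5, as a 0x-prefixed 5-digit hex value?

0xAF08B

reg_0 = 0xE1169
clock 1: out=1, reg = 0xF08B4
clock 2: out=0, reg = 0x7845A
clock 3: out=0, reg = 0xBC22D
clock 4: out=1, reg = 0x5E116
clock 5: out=0, reg = 0xAF08B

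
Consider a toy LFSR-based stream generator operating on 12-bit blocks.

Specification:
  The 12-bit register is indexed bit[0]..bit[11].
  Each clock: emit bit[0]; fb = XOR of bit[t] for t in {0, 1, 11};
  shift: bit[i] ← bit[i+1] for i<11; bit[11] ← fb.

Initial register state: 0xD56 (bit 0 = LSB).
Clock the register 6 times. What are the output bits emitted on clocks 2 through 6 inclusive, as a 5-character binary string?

11010

reg_0 = 0xD56
clock 1: out=0, reg = 0x6AB
clock 2: out=1, reg = 0x355
clock 3: out=1, reg = 0x9AA
clock 4: out=0, reg = 0x4D5
clock 5: out=1, reg = 0xA6A
clock 6: out=0, reg = 0x535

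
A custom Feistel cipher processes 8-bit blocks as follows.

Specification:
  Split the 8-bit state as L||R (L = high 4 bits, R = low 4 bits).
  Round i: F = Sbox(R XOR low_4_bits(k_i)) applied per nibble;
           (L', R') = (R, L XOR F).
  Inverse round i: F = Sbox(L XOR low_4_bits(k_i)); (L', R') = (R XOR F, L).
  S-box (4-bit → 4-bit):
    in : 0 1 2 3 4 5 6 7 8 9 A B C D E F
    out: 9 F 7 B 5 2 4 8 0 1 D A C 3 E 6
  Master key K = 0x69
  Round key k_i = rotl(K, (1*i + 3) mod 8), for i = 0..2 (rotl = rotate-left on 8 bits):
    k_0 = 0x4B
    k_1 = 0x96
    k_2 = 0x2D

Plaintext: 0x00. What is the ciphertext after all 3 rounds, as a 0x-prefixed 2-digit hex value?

0xC5

s_0 = plaintext = 0x00
s_1 = Round(s_0, k_0) = 0x0A
s_2 = Round(s_1, k_1) = 0xAC
s_3 = Round(s_2, k_2) = 0xC5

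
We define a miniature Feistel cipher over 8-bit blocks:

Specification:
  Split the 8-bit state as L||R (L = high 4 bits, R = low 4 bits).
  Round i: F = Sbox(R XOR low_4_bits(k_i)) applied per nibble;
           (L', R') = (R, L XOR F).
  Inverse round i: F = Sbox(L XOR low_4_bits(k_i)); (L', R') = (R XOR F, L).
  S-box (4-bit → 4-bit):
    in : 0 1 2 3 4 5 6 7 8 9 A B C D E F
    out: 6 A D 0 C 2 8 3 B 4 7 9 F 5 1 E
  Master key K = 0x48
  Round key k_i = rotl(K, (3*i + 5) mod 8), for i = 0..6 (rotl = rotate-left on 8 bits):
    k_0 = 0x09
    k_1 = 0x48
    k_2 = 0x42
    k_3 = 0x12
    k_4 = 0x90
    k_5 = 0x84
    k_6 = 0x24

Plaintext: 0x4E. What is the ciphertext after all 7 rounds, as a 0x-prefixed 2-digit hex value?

s_0 = plaintext = 0x4E
s_1 = Round(s_0, k_0) = 0xE7
s_2 = Round(s_1, k_1) = 0x70
s_3 = Round(s_2, k_2) = 0x0A
s_4 = Round(s_3, k_3) = 0xAB
s_5 = Round(s_4, k_4) = 0xB3
s_6 = Round(s_5, k_5) = 0x38
s_7 = Round(s_6, k_6) = 0x8C

0x8C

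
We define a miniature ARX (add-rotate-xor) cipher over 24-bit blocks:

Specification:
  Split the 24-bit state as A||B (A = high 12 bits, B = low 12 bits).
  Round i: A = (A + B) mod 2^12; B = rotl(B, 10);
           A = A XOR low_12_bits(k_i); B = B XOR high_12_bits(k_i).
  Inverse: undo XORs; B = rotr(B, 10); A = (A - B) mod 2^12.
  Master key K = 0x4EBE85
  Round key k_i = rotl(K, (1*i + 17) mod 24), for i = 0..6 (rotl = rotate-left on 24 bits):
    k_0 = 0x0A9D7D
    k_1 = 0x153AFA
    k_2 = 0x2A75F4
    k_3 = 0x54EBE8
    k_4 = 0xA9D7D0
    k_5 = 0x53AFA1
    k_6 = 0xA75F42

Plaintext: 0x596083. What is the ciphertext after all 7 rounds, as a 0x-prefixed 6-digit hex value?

s_0 = plaintext = 0x596083
s_1 = Round(s_0, k_0) = 0xB64C89
s_2 = Round(s_1, k_1) = 0xD17671
s_3 = Round(s_2, k_2) = 0x67C73B
s_4 = Round(s_3, k_3) = 0x65F880
s_5 = Round(s_4, k_4) = 0x90F8BD
s_6 = Round(s_5, k_5) = 0xE6D315
s_7 = Round(s_6, k_6) = 0xEC0EB0

0xEC0EB0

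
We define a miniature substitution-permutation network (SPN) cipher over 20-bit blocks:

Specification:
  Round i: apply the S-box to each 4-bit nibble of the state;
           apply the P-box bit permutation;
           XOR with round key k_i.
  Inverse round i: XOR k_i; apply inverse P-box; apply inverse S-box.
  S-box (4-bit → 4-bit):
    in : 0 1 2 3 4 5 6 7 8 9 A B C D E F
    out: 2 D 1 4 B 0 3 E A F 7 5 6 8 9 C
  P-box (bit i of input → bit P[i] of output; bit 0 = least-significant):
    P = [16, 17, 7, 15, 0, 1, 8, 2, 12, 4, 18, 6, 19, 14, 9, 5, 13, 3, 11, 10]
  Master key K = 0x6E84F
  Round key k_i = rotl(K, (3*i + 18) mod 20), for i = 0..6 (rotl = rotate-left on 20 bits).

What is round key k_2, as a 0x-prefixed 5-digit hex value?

K = 0x6E84F
k_0 = rotl(K, (3*0+18) mod 20) = rotl(K, 18) = 0xDBA13
k_1 = rotl(K, (3*1+18) mod 20) = rotl(K, 1) = 0xDD09E
k_2 = rotl(K, (3*2+18) mod 20) = rotl(K, 4) = 0xE84F6

0xE84F6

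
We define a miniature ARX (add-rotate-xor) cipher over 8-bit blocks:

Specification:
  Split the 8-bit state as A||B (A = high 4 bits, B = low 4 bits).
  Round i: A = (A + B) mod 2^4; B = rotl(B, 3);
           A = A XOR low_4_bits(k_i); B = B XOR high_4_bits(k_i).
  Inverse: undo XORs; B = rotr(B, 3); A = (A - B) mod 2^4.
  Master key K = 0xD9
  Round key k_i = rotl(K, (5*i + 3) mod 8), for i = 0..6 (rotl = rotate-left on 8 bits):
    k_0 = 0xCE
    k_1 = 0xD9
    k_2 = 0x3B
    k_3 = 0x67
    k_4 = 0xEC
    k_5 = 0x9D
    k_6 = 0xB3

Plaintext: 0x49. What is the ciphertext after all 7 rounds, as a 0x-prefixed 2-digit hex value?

0x6D

s_0 = plaintext = 0x49
s_1 = Round(s_0, k_0) = 0x30
s_2 = Round(s_1, k_1) = 0xAD
s_3 = Round(s_2, k_2) = 0xCD
s_4 = Round(s_3, k_3) = 0xE8
s_5 = Round(s_4, k_4) = 0xAA
s_6 = Round(s_5, k_5) = 0x9C
s_7 = Round(s_6, k_6) = 0x6D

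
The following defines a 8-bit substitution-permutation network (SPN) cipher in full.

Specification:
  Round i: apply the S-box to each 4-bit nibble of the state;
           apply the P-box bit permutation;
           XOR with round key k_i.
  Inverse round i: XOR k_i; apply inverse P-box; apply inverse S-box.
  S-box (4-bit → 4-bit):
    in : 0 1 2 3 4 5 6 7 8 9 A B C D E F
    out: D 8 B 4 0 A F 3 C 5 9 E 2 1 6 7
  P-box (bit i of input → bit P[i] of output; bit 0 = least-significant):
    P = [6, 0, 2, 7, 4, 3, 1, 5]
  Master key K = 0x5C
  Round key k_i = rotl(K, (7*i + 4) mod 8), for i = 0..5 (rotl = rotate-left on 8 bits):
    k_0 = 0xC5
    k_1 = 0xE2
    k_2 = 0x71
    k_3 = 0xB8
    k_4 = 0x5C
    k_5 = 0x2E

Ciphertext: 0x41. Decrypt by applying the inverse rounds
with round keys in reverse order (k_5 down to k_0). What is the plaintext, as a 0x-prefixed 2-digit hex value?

0x80

s_0 = ciphertext = 0x41
s_1 = InvRound(s_0, k_5) = 0xBF
s_2 = InvRound(s_1, k_4) = 0x82
s_3 = InvRound(s_2, k_3) = 0x64
s_4 = InvRound(s_3, k_2) = 0xDE
s_5 = InvRound(s_4, k_1) = 0x23
s_6 = InvRound(s_5, k_0) = 0x80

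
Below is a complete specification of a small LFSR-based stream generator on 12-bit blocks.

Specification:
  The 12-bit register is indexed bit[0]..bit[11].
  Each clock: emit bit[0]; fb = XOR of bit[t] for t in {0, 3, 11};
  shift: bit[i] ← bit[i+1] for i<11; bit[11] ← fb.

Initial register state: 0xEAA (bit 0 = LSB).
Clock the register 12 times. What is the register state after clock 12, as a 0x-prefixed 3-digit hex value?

0x92A

reg_0 = 0xEAA
clock 1: out=0, reg = 0x755
clock 2: out=1, reg = 0xBAA
clock 3: out=0, reg = 0x5D5
clock 4: out=1, reg = 0xAEA
clock 5: out=0, reg = 0x575
clock 6: out=1, reg = 0xABA
clock 7: out=0, reg = 0x55D
clock 8: out=1, reg = 0x2AE
clock 9: out=0, reg = 0x957
clock 10: out=1, reg = 0x4AB
clock 11: out=1, reg = 0x255
clock 12: out=1, reg = 0x92A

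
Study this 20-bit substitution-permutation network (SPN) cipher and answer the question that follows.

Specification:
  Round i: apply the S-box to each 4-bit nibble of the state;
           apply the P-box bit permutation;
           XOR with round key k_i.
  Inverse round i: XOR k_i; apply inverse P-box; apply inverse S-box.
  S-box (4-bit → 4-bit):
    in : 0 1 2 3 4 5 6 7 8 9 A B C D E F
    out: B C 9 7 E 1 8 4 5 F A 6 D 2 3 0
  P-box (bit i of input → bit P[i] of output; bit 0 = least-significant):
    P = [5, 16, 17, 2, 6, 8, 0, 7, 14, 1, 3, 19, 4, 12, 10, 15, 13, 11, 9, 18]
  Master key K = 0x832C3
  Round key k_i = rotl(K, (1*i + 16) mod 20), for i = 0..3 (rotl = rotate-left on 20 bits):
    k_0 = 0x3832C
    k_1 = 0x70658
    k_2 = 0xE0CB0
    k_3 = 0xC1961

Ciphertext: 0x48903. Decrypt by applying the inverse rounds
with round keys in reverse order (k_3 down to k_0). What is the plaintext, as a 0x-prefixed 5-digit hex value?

0x8F01A

s_0 = ciphertext = 0x48903
s_1 = InvRound(s_0, k_3) = 0xFAA55
s_2 = InvRound(s_1, k_2) = 0x81FC0
s_3 = InvRound(s_2, k_1) = 0xAE1AB
s_4 = InvRound(s_3, k_0) = 0x8F01A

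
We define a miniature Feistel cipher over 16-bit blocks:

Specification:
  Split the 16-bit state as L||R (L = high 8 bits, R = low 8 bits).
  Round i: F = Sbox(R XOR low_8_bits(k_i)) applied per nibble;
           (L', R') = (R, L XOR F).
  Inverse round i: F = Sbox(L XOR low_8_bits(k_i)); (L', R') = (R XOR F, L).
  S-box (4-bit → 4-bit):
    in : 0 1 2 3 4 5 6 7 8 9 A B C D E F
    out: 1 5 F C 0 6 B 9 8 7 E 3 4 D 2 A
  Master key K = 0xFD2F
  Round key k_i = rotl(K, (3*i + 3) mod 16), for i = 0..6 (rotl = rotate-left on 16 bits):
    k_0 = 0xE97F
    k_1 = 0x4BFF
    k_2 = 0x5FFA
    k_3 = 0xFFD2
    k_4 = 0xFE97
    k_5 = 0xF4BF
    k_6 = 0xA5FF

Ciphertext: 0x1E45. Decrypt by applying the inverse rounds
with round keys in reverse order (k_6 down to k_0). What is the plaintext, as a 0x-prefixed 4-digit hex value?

0x19CF

s_0 = ciphertext = 0x1E45
s_1 = InvRound(s_0, k_6) = 0x601E
s_2 = InvRound(s_1, k_5) = 0xC460
s_3 = InvRound(s_2, k_4) = 0x0CC4
s_4 = InvRound(s_3, k_3) = 0x160C
s_5 = InvRound(s_4, k_2) = 0x2816
s_6 = InvRound(s_5, k_1) = 0xCF28
s_7 = InvRound(s_6, k_0) = 0x19CF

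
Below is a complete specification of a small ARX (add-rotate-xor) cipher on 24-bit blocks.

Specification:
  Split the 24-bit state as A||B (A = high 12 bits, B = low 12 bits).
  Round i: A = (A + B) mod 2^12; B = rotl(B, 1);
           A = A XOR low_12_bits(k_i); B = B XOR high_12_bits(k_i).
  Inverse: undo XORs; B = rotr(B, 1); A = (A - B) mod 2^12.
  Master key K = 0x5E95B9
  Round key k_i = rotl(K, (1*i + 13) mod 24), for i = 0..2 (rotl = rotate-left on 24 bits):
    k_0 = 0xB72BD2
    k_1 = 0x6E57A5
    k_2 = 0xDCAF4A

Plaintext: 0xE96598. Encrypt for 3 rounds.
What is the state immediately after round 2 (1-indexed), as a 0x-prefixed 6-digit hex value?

s_0 = plaintext = 0xE96598
s_1 = Round(s_0, k_0) = 0xFFC042
s_2 = Round(s_1, k_1) = 0x79B661
s_3 = Round(s_2, k_2) = 0x2B6108

0x79B661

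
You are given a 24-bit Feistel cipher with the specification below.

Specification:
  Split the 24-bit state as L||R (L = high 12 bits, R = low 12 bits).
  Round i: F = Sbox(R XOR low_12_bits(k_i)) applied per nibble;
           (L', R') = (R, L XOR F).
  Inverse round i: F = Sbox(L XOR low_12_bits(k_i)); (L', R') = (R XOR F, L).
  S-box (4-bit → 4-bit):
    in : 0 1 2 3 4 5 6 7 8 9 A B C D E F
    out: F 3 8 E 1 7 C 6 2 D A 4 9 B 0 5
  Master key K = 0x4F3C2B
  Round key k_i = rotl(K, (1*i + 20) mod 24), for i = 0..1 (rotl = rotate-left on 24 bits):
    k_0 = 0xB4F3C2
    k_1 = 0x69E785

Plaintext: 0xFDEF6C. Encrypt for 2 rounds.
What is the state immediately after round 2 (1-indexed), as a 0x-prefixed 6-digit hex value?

0x67EC38

s_0 = plaintext = 0xFDEF6C
s_1 = Round(s_0, k_0) = 0xF6C67E
s_2 = Round(s_1, k_1) = 0x67EC38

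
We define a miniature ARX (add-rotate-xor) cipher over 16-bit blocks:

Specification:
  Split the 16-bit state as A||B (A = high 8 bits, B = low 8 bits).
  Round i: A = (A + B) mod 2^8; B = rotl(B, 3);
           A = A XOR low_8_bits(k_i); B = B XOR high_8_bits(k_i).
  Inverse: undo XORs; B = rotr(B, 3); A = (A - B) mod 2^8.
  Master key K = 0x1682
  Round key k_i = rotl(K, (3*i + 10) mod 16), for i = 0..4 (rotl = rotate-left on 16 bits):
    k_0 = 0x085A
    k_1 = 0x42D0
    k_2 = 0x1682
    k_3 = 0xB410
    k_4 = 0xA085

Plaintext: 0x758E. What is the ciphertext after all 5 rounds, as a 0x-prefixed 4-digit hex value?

0x1EC3

s_0 = plaintext = 0x758E
s_1 = Round(s_0, k_0) = 0x597C
s_2 = Round(s_1, k_1) = 0x05A1
s_3 = Round(s_2, k_2) = 0x241B
s_4 = Round(s_3, k_3) = 0x2F6C
s_5 = Round(s_4, k_4) = 0x1EC3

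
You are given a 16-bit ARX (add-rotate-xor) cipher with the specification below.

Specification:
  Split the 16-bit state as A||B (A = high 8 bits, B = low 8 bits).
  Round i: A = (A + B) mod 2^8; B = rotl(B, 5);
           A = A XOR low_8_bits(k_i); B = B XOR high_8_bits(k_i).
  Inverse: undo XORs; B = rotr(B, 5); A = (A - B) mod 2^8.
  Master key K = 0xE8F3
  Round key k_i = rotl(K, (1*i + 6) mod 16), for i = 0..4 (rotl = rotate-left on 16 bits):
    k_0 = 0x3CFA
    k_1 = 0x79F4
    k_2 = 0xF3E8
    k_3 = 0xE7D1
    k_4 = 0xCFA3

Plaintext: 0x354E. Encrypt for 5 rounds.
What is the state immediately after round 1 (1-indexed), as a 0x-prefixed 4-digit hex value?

s_0 = plaintext = 0x354E
s_1 = Round(s_0, k_0) = 0x79F5
s_2 = Round(s_1, k_1) = 0x9AC7
s_3 = Round(s_2, k_2) = 0x890B
s_4 = Round(s_3, k_3) = 0x4586
s_5 = Round(s_4, k_4) = 0x681F

0x79F5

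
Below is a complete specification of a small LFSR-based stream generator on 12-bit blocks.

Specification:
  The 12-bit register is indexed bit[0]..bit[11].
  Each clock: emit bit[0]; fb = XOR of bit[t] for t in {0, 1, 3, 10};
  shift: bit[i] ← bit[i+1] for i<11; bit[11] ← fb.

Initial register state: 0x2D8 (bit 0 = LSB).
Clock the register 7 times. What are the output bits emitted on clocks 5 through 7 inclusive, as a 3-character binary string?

101

reg_0 = 0x2D8
clock 1: out=0, reg = 0x96C
clock 2: out=0, reg = 0xCB6
clock 3: out=0, reg = 0x65B
clock 4: out=1, reg = 0x32D
clock 5: out=1, reg = 0x196
clock 6: out=0, reg = 0x8CB
clock 7: out=1, reg = 0xC65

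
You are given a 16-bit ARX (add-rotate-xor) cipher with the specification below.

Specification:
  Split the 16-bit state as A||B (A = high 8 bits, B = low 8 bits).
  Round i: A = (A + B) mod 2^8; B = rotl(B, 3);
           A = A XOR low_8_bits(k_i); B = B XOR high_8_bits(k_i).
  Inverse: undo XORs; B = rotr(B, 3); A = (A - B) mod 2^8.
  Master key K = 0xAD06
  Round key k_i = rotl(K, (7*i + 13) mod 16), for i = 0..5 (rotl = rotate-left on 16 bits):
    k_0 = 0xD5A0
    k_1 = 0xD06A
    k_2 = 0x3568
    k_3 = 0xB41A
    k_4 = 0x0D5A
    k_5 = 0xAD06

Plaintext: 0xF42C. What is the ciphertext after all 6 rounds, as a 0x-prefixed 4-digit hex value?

s_0 = plaintext = 0xF42C
s_1 = Round(s_0, k_0) = 0x80B4
s_2 = Round(s_1, k_1) = 0x5E75
s_3 = Round(s_2, k_2) = 0xBB9E
s_4 = Round(s_3, k_3) = 0x4340
s_5 = Round(s_4, k_4) = 0xD90F
s_6 = Round(s_5, k_5) = 0xEED5

0xEED5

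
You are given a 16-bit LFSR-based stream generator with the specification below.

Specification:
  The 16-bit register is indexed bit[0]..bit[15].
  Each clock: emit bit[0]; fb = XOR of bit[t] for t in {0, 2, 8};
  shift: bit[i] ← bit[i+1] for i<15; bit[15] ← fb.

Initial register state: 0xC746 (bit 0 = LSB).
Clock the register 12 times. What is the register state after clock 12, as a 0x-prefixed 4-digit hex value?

0x650C

reg_0 = 0xC746
clock 1: out=0, reg = 0x63A3
clock 2: out=1, reg = 0x31D1
clock 3: out=1, reg = 0x18E8
clock 4: out=0, reg = 0x0C74
clock 5: out=0, reg = 0x863A
clock 6: out=0, reg = 0x431D
clock 7: out=1, reg = 0xA18E
clock 8: out=0, reg = 0x50C7
clock 9: out=1, reg = 0x2863
clock 10: out=1, reg = 0x9431
clock 11: out=1, reg = 0xCA18
clock 12: out=0, reg = 0x650C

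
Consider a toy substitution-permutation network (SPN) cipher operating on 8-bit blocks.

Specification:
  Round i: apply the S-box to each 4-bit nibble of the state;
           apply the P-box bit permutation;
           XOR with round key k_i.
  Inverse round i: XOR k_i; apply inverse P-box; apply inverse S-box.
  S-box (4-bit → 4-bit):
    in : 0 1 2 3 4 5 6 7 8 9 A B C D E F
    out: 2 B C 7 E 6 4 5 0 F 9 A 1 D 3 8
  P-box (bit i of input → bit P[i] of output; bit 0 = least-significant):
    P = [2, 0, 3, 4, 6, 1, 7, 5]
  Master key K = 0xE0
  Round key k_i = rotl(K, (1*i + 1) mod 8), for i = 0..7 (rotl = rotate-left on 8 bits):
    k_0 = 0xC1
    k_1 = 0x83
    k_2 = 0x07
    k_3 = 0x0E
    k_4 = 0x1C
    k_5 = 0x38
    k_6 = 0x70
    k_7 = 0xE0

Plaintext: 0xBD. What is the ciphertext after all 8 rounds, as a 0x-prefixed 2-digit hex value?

s_0 = plaintext = 0xBD
s_1 = Round(s_0, k_0) = 0xFF
s_2 = Round(s_1, k_1) = 0xB3
s_3 = Round(s_2, k_2) = 0x28
s_4 = Round(s_3, k_3) = 0xAE
s_5 = Round(s_4, k_4) = 0x79
s_6 = Round(s_5, k_5) = 0xE5
s_7 = Round(s_6, k_6) = 0x3B
s_8 = Round(s_7, k_7) = 0x33

0x33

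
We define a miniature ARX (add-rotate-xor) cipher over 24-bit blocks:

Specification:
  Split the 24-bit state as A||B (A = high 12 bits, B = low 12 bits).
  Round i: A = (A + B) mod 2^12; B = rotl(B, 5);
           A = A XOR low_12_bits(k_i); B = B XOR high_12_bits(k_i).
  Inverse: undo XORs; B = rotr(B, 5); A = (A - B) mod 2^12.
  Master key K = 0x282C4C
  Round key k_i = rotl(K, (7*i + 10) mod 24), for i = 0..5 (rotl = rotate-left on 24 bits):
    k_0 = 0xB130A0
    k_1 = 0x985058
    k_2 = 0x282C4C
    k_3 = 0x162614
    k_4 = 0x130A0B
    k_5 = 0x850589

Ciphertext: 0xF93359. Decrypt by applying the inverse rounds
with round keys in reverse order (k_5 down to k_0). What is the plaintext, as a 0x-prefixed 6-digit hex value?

s_0 = ciphertext = 0xF93359
s_1 = InvRound(s_0, k_5) = 0x5424D8
s_2 = InvRound(s_1, k_4) = 0xB1A42F
s_3 = InvRound(s_2, k_3) = 0x6646AA
s_4 = InvRound(s_3, k_2) = 0x607421
s_5 = InvRound(s_4, k_1) = 0x3F226D
s_6 = InvRound(s_5, k_0) = 0x407F4B

0x407F4B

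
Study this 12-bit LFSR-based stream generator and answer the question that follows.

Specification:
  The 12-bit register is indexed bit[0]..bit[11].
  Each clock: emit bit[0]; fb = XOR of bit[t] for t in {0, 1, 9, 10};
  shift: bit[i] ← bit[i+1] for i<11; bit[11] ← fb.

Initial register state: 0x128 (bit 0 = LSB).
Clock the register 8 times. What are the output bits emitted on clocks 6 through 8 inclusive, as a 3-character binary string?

100

reg_0 = 0x128
clock 1: out=0, reg = 0x094
clock 2: out=0, reg = 0x04A
clock 3: out=0, reg = 0x825
clock 4: out=1, reg = 0xC12
clock 5: out=0, reg = 0x609
clock 6: out=1, reg = 0xB04
clock 7: out=0, reg = 0xD82
clock 8: out=0, reg = 0x6C1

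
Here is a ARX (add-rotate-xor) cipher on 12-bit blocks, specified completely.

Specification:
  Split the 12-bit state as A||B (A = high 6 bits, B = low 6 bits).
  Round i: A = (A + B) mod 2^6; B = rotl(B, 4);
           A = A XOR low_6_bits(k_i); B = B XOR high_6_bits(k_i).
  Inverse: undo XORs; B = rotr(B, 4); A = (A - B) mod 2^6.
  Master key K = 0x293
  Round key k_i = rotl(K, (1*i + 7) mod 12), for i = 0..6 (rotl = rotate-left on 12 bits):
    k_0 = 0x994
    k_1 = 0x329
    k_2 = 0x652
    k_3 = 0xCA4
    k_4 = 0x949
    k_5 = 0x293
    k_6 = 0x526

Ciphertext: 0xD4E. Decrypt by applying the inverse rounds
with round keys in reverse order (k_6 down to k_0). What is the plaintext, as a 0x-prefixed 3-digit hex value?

0xAF1

s_0 = ciphertext = 0xD4E
s_1 = InvRound(s_0, k_6) = 0xAA9
s_2 = InvRound(s_1, k_5) = 0xACE
s_3 = InvRound(s_2, k_4) = 0xD2E
s_4 = InvRound(s_3, k_3) = 0x7F1
s_5 = InvRound(s_4, k_2) = 0xAE2
s_6 = InvRound(s_5, k_1) = 0x23A
s_7 = InvRound(s_6, k_0) = 0xAF1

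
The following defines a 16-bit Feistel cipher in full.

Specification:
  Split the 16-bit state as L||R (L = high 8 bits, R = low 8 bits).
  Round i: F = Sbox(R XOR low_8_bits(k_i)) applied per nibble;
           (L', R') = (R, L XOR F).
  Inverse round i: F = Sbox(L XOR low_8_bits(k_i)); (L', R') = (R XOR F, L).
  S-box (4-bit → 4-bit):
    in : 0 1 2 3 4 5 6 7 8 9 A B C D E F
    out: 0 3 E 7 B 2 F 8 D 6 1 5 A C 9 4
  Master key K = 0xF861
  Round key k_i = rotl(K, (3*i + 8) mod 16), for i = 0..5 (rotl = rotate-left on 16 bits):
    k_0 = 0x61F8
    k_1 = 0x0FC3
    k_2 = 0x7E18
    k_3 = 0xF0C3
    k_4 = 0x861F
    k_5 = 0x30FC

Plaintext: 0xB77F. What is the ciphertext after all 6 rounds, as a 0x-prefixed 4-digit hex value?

s_0 = plaintext = 0xB77F
s_1 = Round(s_0, k_0) = 0x7F6F
s_2 = Round(s_1, k_1) = 0x6F65
s_3 = Round(s_2, k_2) = 0x65E3
s_4 = Round(s_3, k_3) = 0xE385
s_5 = Round(s_4, k_4) = 0x8582
s_6 = Round(s_5, k_5) = 0x820C

0x820C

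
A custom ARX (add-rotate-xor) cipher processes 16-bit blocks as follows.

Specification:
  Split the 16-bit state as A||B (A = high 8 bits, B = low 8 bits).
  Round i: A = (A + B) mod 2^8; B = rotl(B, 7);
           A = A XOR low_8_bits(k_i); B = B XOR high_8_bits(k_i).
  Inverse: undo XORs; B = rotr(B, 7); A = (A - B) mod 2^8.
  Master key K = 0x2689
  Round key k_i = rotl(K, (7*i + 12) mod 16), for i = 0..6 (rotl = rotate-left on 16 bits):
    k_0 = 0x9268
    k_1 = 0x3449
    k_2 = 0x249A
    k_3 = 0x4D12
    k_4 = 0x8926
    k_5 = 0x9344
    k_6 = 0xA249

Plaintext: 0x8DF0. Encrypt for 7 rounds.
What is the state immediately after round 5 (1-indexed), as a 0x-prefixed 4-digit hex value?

0xD40E

s_0 = plaintext = 0x8DF0
s_1 = Round(s_0, k_0) = 0x15EA
s_2 = Round(s_1, k_1) = 0xB641
s_3 = Round(s_2, k_2) = 0x6D84
s_4 = Round(s_3, k_3) = 0xE30F
s_5 = Round(s_4, k_4) = 0xD40E
s_6 = Round(s_5, k_5) = 0xA694
s_7 = Round(s_6, k_6) = 0x73E8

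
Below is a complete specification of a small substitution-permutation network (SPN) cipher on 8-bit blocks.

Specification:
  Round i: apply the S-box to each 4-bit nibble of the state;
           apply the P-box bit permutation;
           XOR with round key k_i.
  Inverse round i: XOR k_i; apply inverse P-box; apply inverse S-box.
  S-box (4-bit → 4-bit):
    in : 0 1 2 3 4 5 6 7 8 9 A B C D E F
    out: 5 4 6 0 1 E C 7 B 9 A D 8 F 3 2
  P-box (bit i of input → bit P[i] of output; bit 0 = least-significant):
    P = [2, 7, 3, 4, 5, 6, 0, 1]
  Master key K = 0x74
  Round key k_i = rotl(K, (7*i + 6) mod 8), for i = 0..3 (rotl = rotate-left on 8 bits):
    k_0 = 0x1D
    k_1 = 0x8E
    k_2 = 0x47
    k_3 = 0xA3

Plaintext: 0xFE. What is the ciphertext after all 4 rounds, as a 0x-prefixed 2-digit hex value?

0xA2

s_0 = plaintext = 0xFE
s_1 = Round(s_0, k_0) = 0xD9
s_2 = Round(s_1, k_1) = 0xF9
s_3 = Round(s_2, k_2) = 0x13
s_4 = Round(s_3, k_3) = 0xA2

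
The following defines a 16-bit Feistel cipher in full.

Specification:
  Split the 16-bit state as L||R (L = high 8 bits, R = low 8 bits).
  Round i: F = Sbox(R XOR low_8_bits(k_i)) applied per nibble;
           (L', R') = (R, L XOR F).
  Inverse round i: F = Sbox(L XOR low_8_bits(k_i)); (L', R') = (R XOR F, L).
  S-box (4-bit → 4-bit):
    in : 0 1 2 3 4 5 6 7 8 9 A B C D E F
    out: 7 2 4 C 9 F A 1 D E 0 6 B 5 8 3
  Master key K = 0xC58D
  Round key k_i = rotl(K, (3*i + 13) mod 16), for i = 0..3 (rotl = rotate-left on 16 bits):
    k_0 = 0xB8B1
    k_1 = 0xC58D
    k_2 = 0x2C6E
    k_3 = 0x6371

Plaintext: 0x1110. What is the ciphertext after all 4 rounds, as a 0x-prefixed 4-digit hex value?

0xF925

s_0 = plaintext = 0x1110
s_1 = Round(s_0, k_0) = 0x1013
s_2 = Round(s_1, k_1) = 0x13F8
s_3 = Round(s_2, k_2) = 0xF8F9
s_4 = Round(s_3, k_3) = 0xF925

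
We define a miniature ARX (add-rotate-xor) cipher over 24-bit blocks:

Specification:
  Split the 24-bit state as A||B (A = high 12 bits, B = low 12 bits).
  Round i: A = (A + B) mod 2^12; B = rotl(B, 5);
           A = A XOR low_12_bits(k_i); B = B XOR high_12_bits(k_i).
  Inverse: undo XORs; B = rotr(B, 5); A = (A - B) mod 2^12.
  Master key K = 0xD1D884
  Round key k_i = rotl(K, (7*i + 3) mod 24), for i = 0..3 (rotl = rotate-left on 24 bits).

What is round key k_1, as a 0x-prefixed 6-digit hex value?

0x621347

K = 0xD1D884
k_0 = rotl(K, (7*0+3) mod 24) = rotl(K, 3) = 0x8EC426
k_1 = rotl(K, (7*1+3) mod 24) = rotl(K, 10) = 0x621347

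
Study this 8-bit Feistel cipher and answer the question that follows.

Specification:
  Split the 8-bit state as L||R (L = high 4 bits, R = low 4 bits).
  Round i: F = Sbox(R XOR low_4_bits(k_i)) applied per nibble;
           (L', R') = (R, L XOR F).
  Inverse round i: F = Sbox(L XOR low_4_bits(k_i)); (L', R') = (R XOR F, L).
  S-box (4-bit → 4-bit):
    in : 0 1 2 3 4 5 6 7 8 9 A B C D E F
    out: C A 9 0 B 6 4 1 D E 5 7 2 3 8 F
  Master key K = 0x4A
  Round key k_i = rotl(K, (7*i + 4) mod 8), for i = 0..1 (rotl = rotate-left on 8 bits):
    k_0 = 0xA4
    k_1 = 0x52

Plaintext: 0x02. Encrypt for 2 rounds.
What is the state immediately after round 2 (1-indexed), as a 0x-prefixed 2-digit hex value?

s_0 = plaintext = 0x02
s_1 = Round(s_0, k_0) = 0x24
s_2 = Round(s_1, k_1) = 0x46

0x46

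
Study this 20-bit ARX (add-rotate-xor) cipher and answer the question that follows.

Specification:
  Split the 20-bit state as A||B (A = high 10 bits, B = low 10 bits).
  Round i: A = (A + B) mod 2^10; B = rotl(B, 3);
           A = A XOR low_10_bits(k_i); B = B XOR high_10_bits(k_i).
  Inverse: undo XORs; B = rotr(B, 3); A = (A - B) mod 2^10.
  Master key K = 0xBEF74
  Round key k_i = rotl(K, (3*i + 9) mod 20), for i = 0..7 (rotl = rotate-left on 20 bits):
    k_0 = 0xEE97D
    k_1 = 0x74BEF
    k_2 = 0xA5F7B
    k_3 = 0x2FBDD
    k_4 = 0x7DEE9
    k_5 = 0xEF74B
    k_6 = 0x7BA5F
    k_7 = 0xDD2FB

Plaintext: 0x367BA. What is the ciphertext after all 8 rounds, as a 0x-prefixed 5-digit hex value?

0xEEB24

s_0 = plaintext = 0x367BA
s_1 = Round(s_0, k_0) = 0x7BA6D
s_2 = Round(s_1, k_1) = 0xED2BE
s_3 = Round(s_2, k_2) = 0x42762
s_4 = Round(s_3, k_3) = 0xEDBA8
s_5 = Round(s_4, k_4) = 0x6DCB0
s_6 = Round(s_5, k_5) = 0x4B23C
s_7 = Round(s_6, k_6) = 0x4DC0A
s_8 = Round(s_7, k_7) = 0xEEB24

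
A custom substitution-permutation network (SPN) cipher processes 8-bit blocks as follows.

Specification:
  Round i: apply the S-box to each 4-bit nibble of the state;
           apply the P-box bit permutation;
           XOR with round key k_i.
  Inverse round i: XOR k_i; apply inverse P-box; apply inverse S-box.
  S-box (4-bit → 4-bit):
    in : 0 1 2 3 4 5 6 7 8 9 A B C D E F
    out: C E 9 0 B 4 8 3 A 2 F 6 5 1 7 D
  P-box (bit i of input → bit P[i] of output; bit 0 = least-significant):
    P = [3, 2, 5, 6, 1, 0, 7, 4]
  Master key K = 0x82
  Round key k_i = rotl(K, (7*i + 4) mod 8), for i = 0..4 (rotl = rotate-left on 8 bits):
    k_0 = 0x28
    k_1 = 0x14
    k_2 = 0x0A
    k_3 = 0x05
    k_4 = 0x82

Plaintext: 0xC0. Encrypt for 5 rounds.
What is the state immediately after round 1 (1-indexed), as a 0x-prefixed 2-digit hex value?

0xCA

s_0 = plaintext = 0xC0
s_1 = Round(s_0, k_0) = 0xCA
s_2 = Round(s_1, k_1) = 0xFA
s_3 = Round(s_2, k_2) = 0xF4
s_4 = Round(s_3, k_3) = 0xDB
s_5 = Round(s_4, k_4) = 0xA4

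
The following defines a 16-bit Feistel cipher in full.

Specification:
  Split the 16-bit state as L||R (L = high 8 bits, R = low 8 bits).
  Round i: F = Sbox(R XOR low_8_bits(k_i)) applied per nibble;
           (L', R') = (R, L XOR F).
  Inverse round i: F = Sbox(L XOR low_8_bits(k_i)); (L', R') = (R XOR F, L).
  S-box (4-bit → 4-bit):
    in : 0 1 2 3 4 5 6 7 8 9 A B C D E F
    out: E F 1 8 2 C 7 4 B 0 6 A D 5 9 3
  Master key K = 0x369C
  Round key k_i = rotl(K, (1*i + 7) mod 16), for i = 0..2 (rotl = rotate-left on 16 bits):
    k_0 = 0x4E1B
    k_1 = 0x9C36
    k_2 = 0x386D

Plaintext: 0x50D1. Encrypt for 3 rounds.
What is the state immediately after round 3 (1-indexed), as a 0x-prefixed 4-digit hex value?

s_0 = plaintext = 0x50D1
s_1 = Round(s_0, k_0) = 0xD186
s_2 = Round(s_1, k_1) = 0x867F
s_3 = Round(s_2, k_2) = 0x7F77

0x7F77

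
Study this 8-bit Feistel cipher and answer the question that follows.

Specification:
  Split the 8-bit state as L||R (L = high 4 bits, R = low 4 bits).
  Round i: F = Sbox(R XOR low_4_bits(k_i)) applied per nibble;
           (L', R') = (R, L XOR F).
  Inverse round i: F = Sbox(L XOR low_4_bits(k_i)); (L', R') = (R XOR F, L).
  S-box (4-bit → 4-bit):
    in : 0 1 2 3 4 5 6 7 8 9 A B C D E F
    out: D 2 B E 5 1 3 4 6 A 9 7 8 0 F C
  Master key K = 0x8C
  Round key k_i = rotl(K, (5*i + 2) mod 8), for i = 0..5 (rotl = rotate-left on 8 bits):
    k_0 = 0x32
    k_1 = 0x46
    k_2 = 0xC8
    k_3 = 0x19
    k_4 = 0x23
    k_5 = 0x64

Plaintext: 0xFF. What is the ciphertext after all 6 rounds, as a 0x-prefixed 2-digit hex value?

0xEF

s_0 = plaintext = 0xFF
s_1 = Round(s_0, k_0) = 0xFF
s_2 = Round(s_1, k_1) = 0xF5
s_3 = Round(s_2, k_2) = 0x5F
s_4 = Round(s_3, k_3) = 0xF6
s_5 = Round(s_4, k_4) = 0x6E
s_6 = Round(s_5, k_5) = 0xEF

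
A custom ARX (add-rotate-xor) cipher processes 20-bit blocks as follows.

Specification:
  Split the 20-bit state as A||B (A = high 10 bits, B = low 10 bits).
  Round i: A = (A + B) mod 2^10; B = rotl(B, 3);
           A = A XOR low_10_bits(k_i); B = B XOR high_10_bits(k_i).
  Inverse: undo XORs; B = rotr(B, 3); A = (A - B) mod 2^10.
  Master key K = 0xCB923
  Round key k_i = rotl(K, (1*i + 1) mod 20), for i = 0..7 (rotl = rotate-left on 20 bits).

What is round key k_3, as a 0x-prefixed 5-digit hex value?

0xB923C

K = 0xCB923
k_0 = rotl(K, (1*0+1) mod 20) = rotl(K, 1) = 0x97247
k_1 = rotl(K, (1*1+1) mod 20) = rotl(K, 2) = 0x2E48F
k_2 = rotl(K, (1*2+1) mod 20) = rotl(K, 3) = 0x5C91E
k_3 = rotl(K, (1*3+1) mod 20) = rotl(K, 4) = 0xB923C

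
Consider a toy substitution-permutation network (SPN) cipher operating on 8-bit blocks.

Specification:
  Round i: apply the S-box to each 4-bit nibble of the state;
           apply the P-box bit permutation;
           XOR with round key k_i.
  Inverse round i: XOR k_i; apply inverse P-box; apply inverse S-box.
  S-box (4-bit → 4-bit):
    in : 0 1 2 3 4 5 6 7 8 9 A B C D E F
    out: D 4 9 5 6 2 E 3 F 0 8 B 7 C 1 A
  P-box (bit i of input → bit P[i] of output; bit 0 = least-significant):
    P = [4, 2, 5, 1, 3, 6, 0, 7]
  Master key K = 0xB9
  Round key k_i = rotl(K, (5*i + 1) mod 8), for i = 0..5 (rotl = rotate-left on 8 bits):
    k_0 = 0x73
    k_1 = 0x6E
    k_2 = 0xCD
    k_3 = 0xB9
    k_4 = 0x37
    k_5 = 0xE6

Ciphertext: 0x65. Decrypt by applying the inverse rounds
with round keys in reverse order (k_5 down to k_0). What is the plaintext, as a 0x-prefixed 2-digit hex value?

s_0 = ciphertext = 0x65
s_1 = InvRound(s_0, k_5) = 0xDA
s_2 = InvRound(s_1, k_4) = 0x84
s_3 = InvRound(s_2, k_3) = 0x3C
s_4 = InvRound(s_3, k_2) = 0x63
s_5 = InvRound(s_4, k_1) = 0x35
s_6 = InvRound(s_5, k_0) = 0x5F

0x5F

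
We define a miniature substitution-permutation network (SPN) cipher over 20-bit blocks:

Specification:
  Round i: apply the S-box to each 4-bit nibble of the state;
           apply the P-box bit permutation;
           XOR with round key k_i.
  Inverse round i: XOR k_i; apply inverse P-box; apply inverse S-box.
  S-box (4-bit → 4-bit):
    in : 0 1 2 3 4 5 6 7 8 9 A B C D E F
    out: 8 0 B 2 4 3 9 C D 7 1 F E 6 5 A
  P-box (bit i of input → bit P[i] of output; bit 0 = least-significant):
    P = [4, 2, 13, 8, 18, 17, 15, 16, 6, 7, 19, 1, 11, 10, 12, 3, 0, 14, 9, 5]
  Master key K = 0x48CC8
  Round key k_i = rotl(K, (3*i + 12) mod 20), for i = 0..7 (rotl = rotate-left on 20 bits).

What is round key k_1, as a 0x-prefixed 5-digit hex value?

K = 0x48CC8
k_0 = rotl(K, (3*0+12) mod 20) = rotl(K, 12) = 0xC848C
k_1 = rotl(K, (3*1+12) mod 20) = rotl(K, 15) = 0x42466

0x42466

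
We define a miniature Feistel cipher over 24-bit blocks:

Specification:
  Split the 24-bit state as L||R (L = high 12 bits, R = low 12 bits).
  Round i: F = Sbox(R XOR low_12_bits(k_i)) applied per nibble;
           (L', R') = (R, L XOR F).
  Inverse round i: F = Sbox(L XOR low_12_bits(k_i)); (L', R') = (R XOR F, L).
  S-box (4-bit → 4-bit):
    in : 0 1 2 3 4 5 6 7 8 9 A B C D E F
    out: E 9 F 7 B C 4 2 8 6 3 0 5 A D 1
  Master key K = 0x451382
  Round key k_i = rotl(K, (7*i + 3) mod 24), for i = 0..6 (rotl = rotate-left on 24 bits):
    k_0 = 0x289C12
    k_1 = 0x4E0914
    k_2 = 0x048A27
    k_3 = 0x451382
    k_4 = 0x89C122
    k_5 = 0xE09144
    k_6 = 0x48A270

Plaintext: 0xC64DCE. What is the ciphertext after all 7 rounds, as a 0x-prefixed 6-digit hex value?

s_0 = plaintext = 0xC64DCE
s_1 = Round(s_0, k_0) = 0xDCE5C1
s_2 = Round(s_1, k_1) = 0x5C1862
s_3 = Round(s_2, k_2) = 0x862A7D
s_4 = Round(s_3, k_3) = 0xA7DE73
s_5 = Round(s_4, k_4) = 0xE73BB4
s_6 = Round(s_5, k_5) = 0xBB4D6D
s_7 = Round(s_6, k_6) = 0xD6DA2E

0xD6DA2E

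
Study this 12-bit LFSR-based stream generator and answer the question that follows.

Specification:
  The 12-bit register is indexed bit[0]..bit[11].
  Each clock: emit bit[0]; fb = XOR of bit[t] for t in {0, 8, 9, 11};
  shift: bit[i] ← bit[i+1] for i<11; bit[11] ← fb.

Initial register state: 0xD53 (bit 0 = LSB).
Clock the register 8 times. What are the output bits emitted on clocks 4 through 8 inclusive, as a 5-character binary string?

01010

reg_0 = 0xD53
clock 1: out=1, reg = 0xEA9
clock 2: out=1, reg = 0xF54
clock 3: out=0, reg = 0xFAA
clock 4: out=0, reg = 0xFD5
clock 5: out=1, reg = 0x7EA
clock 6: out=0, reg = 0x3F5
clock 7: out=1, reg = 0x9FA
clock 8: out=0, reg = 0x4FD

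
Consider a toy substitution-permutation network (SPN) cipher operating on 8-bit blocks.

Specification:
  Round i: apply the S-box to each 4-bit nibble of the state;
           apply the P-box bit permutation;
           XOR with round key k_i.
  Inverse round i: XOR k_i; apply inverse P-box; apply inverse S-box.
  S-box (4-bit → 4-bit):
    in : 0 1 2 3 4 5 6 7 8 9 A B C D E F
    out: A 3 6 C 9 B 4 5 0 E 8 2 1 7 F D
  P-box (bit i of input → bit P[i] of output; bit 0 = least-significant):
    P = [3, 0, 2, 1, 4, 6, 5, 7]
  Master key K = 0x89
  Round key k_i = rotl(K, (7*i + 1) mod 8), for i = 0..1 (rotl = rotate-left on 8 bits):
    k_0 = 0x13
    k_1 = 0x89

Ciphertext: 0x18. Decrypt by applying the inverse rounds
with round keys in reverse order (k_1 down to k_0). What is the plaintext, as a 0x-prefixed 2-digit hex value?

s_0 = ciphertext = 0x18
s_1 = InvRound(s_0, k_1) = 0x4B
s_2 = InvRound(s_1, k_0) = 0x1C

0x1C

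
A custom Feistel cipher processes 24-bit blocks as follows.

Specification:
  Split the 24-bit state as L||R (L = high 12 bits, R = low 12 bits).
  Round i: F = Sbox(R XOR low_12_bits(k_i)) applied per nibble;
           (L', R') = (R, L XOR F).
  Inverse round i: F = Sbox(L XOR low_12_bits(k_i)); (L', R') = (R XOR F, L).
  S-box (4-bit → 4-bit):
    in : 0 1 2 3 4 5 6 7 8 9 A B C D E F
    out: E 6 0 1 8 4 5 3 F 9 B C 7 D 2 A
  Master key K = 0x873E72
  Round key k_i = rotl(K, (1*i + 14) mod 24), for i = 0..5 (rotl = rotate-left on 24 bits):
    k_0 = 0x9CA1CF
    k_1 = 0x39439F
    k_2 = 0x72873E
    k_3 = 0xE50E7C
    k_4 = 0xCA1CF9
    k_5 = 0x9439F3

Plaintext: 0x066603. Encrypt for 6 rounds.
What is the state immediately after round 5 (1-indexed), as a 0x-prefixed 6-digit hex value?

s_0 = plaintext = 0x066603
s_1 = Round(s_0, k_0) = 0x603311
s_2 = Round(s_1, k_1) = 0x3118F1
s_3 = Round(s_2, k_2) = 0x8F196B
s_4 = Round(s_3, k_3) = 0x96BB92
s_5 = Round(s_4, k_4) = 0xB92A37
s_6 = Round(s_5, k_5) = 0xA37AEA

0xB92A37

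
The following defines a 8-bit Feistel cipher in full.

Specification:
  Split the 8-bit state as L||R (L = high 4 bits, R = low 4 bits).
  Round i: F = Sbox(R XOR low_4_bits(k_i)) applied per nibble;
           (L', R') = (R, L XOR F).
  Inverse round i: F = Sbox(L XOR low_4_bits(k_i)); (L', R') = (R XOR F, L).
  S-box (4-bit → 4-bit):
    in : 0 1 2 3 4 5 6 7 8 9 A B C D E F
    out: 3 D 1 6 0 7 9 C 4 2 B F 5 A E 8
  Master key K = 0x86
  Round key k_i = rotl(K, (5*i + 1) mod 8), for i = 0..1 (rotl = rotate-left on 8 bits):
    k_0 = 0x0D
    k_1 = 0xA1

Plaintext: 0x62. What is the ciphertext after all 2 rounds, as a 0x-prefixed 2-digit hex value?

0xEA

s_0 = plaintext = 0x62
s_1 = Round(s_0, k_0) = 0x2E
s_2 = Round(s_1, k_1) = 0xEA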